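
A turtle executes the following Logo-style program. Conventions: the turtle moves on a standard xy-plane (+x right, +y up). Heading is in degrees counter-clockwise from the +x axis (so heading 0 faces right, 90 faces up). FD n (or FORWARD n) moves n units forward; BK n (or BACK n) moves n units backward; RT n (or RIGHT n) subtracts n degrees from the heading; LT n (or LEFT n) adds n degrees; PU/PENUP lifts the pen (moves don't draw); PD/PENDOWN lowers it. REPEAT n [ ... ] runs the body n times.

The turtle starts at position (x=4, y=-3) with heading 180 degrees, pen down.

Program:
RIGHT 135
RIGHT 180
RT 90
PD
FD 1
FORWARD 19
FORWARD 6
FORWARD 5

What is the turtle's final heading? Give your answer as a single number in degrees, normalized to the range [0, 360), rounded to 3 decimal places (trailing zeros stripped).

Executing turtle program step by step:
Start: pos=(4,-3), heading=180, pen down
RT 135: heading 180 -> 45
RT 180: heading 45 -> 225
RT 90: heading 225 -> 135
PD: pen down
FD 1: (4,-3) -> (3.293,-2.293) [heading=135, draw]
FD 19: (3.293,-2.293) -> (-10.142,11.142) [heading=135, draw]
FD 6: (-10.142,11.142) -> (-14.385,15.385) [heading=135, draw]
FD 5: (-14.385,15.385) -> (-17.92,18.92) [heading=135, draw]
Final: pos=(-17.92,18.92), heading=135, 4 segment(s) drawn

Answer: 135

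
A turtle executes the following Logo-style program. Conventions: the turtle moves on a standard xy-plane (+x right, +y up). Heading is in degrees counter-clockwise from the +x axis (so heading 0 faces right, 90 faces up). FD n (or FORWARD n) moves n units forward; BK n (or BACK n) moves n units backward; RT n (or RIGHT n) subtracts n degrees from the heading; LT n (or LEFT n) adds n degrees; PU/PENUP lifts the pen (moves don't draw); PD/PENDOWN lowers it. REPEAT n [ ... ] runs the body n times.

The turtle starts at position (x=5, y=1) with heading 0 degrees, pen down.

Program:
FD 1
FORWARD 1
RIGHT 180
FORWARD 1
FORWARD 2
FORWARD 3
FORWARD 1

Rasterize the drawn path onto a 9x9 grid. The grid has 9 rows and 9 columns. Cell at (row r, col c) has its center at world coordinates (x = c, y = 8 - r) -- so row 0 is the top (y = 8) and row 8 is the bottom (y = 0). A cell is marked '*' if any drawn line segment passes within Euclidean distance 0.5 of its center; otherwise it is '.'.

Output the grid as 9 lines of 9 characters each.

Segment 0: (5,1) -> (6,1)
Segment 1: (6,1) -> (7,1)
Segment 2: (7,1) -> (6,1)
Segment 3: (6,1) -> (4,1)
Segment 4: (4,1) -> (1,1)
Segment 5: (1,1) -> (0,1)

Answer: .........
.........
.........
.........
.........
.........
.........
********.
.........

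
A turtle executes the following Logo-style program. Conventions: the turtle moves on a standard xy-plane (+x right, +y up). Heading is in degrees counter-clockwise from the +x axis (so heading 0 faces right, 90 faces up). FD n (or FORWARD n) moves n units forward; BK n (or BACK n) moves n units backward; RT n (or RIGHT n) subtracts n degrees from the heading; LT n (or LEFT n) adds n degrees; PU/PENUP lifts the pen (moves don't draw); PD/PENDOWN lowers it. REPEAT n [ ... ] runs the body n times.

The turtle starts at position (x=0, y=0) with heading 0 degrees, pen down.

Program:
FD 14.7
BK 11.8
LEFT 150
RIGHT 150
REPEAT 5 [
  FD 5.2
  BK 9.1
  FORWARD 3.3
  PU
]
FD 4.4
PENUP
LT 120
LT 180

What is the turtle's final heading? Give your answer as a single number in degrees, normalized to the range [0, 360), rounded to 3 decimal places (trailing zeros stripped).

Executing turtle program step by step:
Start: pos=(0,0), heading=0, pen down
FD 14.7: (0,0) -> (14.7,0) [heading=0, draw]
BK 11.8: (14.7,0) -> (2.9,0) [heading=0, draw]
LT 150: heading 0 -> 150
RT 150: heading 150 -> 0
REPEAT 5 [
  -- iteration 1/5 --
  FD 5.2: (2.9,0) -> (8.1,0) [heading=0, draw]
  BK 9.1: (8.1,0) -> (-1,0) [heading=0, draw]
  FD 3.3: (-1,0) -> (2.3,0) [heading=0, draw]
  PU: pen up
  -- iteration 2/5 --
  FD 5.2: (2.3,0) -> (7.5,0) [heading=0, move]
  BK 9.1: (7.5,0) -> (-1.6,0) [heading=0, move]
  FD 3.3: (-1.6,0) -> (1.7,0) [heading=0, move]
  PU: pen up
  -- iteration 3/5 --
  FD 5.2: (1.7,0) -> (6.9,0) [heading=0, move]
  BK 9.1: (6.9,0) -> (-2.2,0) [heading=0, move]
  FD 3.3: (-2.2,0) -> (1.1,0) [heading=0, move]
  PU: pen up
  -- iteration 4/5 --
  FD 5.2: (1.1,0) -> (6.3,0) [heading=0, move]
  BK 9.1: (6.3,0) -> (-2.8,0) [heading=0, move]
  FD 3.3: (-2.8,0) -> (0.5,0) [heading=0, move]
  PU: pen up
  -- iteration 5/5 --
  FD 5.2: (0.5,0) -> (5.7,0) [heading=0, move]
  BK 9.1: (5.7,0) -> (-3.4,0) [heading=0, move]
  FD 3.3: (-3.4,0) -> (-0.1,0) [heading=0, move]
  PU: pen up
]
FD 4.4: (-0.1,0) -> (4.3,0) [heading=0, move]
PU: pen up
LT 120: heading 0 -> 120
LT 180: heading 120 -> 300
Final: pos=(4.3,0), heading=300, 5 segment(s) drawn

Answer: 300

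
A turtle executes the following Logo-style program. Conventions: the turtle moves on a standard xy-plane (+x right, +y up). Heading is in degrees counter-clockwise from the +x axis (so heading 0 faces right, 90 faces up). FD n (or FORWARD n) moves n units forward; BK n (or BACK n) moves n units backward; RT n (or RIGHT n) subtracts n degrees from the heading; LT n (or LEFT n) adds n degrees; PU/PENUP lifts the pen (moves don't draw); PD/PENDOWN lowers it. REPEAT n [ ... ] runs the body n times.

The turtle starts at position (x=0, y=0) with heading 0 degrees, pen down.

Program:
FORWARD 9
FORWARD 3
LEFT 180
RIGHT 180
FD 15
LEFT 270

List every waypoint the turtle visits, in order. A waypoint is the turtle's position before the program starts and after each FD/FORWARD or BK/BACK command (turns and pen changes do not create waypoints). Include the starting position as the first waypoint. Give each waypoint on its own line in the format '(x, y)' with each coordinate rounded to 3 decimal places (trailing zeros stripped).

Executing turtle program step by step:
Start: pos=(0,0), heading=0, pen down
FD 9: (0,0) -> (9,0) [heading=0, draw]
FD 3: (9,0) -> (12,0) [heading=0, draw]
LT 180: heading 0 -> 180
RT 180: heading 180 -> 0
FD 15: (12,0) -> (27,0) [heading=0, draw]
LT 270: heading 0 -> 270
Final: pos=(27,0), heading=270, 3 segment(s) drawn
Waypoints (4 total):
(0, 0)
(9, 0)
(12, 0)
(27, 0)

Answer: (0, 0)
(9, 0)
(12, 0)
(27, 0)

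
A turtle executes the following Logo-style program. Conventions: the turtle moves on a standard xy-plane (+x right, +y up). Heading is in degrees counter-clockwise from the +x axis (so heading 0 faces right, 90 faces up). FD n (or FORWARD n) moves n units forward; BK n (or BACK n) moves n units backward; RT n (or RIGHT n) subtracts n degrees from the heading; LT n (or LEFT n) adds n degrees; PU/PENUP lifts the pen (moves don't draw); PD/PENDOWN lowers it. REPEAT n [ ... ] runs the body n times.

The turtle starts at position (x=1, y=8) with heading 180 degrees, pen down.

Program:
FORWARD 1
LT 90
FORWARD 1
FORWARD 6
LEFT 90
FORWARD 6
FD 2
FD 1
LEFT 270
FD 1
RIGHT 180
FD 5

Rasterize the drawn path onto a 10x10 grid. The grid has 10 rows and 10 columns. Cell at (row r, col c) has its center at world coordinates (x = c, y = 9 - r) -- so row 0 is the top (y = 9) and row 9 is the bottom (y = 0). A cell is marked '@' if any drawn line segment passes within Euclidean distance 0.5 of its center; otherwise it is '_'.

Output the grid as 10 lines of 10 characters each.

Segment 0: (1,8) -> (0,8)
Segment 1: (0,8) -> (-0,7)
Segment 2: (-0,7) -> (-0,1)
Segment 3: (-0,1) -> (6,1)
Segment 4: (6,1) -> (8,1)
Segment 5: (8,1) -> (9,1)
Segment 6: (9,1) -> (9,-0)
Segment 7: (9,-0) -> (9,5)

Answer: __________
@@________
@_________
@_________
@________@
@________@
@________@
@________@
@@@@@@@@@@
_________@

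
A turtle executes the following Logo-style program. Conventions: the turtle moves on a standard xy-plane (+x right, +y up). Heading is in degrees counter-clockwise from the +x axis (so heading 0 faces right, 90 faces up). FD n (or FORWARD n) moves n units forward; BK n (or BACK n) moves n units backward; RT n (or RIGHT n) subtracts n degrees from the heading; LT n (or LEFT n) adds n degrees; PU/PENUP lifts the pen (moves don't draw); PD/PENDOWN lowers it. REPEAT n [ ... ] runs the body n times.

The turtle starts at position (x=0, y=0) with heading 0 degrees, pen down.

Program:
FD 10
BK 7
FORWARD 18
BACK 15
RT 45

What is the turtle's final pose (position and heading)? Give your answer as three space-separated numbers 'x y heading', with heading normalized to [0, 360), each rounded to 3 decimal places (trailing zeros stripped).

Executing turtle program step by step:
Start: pos=(0,0), heading=0, pen down
FD 10: (0,0) -> (10,0) [heading=0, draw]
BK 7: (10,0) -> (3,0) [heading=0, draw]
FD 18: (3,0) -> (21,0) [heading=0, draw]
BK 15: (21,0) -> (6,0) [heading=0, draw]
RT 45: heading 0 -> 315
Final: pos=(6,0), heading=315, 4 segment(s) drawn

Answer: 6 0 315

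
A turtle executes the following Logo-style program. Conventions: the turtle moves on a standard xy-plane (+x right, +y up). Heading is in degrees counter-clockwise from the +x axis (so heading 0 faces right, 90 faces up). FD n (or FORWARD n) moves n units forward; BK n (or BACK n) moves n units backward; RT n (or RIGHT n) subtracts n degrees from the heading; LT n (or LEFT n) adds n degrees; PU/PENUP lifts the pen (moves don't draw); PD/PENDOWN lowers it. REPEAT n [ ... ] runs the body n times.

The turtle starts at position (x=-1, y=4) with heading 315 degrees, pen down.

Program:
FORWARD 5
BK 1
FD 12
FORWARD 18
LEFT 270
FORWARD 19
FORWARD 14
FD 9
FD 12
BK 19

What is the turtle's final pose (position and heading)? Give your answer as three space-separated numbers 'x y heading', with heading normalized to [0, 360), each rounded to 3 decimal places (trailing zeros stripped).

Executing turtle program step by step:
Start: pos=(-1,4), heading=315, pen down
FD 5: (-1,4) -> (2.536,0.464) [heading=315, draw]
BK 1: (2.536,0.464) -> (1.828,1.172) [heading=315, draw]
FD 12: (1.828,1.172) -> (10.314,-7.314) [heading=315, draw]
FD 18: (10.314,-7.314) -> (23.042,-20.042) [heading=315, draw]
LT 270: heading 315 -> 225
FD 19: (23.042,-20.042) -> (9.607,-33.477) [heading=225, draw]
FD 14: (9.607,-33.477) -> (-0.293,-43.376) [heading=225, draw]
FD 9: (-0.293,-43.376) -> (-6.657,-49.74) [heading=225, draw]
FD 12: (-6.657,-49.74) -> (-15.142,-58.225) [heading=225, draw]
BK 19: (-15.142,-58.225) -> (-1.707,-44.79) [heading=225, draw]
Final: pos=(-1.707,-44.79), heading=225, 9 segment(s) drawn

Answer: -1.707 -44.79 225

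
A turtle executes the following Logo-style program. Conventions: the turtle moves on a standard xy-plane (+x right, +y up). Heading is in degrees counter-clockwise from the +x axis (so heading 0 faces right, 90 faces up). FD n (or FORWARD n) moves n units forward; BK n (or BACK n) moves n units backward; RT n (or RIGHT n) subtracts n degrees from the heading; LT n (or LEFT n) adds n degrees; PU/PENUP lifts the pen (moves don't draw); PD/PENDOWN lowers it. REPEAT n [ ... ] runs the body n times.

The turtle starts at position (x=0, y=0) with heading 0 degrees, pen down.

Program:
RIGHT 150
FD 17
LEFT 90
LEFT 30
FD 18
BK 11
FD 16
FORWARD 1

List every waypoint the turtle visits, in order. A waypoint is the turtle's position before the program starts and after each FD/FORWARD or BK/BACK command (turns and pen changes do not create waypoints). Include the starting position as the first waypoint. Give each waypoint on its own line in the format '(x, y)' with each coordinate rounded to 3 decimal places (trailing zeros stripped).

Answer: (0, 0)
(-14.722, -8.5)
(0.866, -17.5)
(-8.66, -12)
(5.196, -20)
(6.062, -20.5)

Derivation:
Executing turtle program step by step:
Start: pos=(0,0), heading=0, pen down
RT 150: heading 0 -> 210
FD 17: (0,0) -> (-14.722,-8.5) [heading=210, draw]
LT 90: heading 210 -> 300
LT 30: heading 300 -> 330
FD 18: (-14.722,-8.5) -> (0.866,-17.5) [heading=330, draw]
BK 11: (0.866,-17.5) -> (-8.66,-12) [heading=330, draw]
FD 16: (-8.66,-12) -> (5.196,-20) [heading=330, draw]
FD 1: (5.196,-20) -> (6.062,-20.5) [heading=330, draw]
Final: pos=(6.062,-20.5), heading=330, 5 segment(s) drawn
Waypoints (6 total):
(0, 0)
(-14.722, -8.5)
(0.866, -17.5)
(-8.66, -12)
(5.196, -20)
(6.062, -20.5)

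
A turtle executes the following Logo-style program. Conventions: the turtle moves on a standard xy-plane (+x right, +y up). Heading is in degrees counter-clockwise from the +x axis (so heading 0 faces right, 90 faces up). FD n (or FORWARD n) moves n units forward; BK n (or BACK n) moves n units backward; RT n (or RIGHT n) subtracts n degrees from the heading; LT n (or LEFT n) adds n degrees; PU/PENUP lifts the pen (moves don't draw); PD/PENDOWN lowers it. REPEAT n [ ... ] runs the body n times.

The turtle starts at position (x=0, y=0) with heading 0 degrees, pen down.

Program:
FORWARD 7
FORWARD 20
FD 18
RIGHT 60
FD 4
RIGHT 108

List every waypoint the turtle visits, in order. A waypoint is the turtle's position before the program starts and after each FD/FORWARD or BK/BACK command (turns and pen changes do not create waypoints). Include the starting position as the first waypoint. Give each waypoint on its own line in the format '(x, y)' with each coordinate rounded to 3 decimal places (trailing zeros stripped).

Executing turtle program step by step:
Start: pos=(0,0), heading=0, pen down
FD 7: (0,0) -> (7,0) [heading=0, draw]
FD 20: (7,0) -> (27,0) [heading=0, draw]
FD 18: (27,0) -> (45,0) [heading=0, draw]
RT 60: heading 0 -> 300
FD 4: (45,0) -> (47,-3.464) [heading=300, draw]
RT 108: heading 300 -> 192
Final: pos=(47,-3.464), heading=192, 4 segment(s) drawn
Waypoints (5 total):
(0, 0)
(7, 0)
(27, 0)
(45, 0)
(47, -3.464)

Answer: (0, 0)
(7, 0)
(27, 0)
(45, 0)
(47, -3.464)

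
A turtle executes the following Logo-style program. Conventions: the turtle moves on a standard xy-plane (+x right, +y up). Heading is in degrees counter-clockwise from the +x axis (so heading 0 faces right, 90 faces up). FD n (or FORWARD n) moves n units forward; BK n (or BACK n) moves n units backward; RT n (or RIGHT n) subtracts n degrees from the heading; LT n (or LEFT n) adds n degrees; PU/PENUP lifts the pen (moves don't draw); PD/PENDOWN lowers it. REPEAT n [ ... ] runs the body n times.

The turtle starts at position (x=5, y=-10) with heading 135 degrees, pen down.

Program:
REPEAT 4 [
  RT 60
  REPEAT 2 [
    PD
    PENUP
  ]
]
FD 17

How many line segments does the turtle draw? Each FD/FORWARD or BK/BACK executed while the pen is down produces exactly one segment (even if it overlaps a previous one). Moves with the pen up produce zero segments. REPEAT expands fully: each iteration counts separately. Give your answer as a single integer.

Answer: 0

Derivation:
Executing turtle program step by step:
Start: pos=(5,-10), heading=135, pen down
REPEAT 4 [
  -- iteration 1/4 --
  RT 60: heading 135 -> 75
  REPEAT 2 [
    -- iteration 1/2 --
    PD: pen down
    PU: pen up
    -- iteration 2/2 --
    PD: pen down
    PU: pen up
  ]
  -- iteration 2/4 --
  RT 60: heading 75 -> 15
  REPEAT 2 [
    -- iteration 1/2 --
    PD: pen down
    PU: pen up
    -- iteration 2/2 --
    PD: pen down
    PU: pen up
  ]
  -- iteration 3/4 --
  RT 60: heading 15 -> 315
  REPEAT 2 [
    -- iteration 1/2 --
    PD: pen down
    PU: pen up
    -- iteration 2/2 --
    PD: pen down
    PU: pen up
  ]
  -- iteration 4/4 --
  RT 60: heading 315 -> 255
  REPEAT 2 [
    -- iteration 1/2 --
    PD: pen down
    PU: pen up
    -- iteration 2/2 --
    PD: pen down
    PU: pen up
  ]
]
FD 17: (5,-10) -> (0.6,-26.421) [heading=255, move]
Final: pos=(0.6,-26.421), heading=255, 0 segment(s) drawn
Segments drawn: 0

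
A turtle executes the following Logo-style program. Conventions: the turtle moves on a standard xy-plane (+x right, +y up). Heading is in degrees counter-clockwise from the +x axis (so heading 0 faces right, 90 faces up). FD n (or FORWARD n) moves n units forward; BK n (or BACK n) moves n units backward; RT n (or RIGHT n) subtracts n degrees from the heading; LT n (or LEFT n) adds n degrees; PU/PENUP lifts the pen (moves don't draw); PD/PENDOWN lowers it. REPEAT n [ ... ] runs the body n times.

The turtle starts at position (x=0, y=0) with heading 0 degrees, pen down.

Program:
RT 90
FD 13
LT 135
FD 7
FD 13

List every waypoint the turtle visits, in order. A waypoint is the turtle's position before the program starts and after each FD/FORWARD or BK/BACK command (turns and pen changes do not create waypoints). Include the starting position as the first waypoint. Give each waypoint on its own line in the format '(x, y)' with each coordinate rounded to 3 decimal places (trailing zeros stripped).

Executing turtle program step by step:
Start: pos=(0,0), heading=0, pen down
RT 90: heading 0 -> 270
FD 13: (0,0) -> (0,-13) [heading=270, draw]
LT 135: heading 270 -> 45
FD 7: (0,-13) -> (4.95,-8.05) [heading=45, draw]
FD 13: (4.95,-8.05) -> (14.142,1.142) [heading=45, draw]
Final: pos=(14.142,1.142), heading=45, 3 segment(s) drawn
Waypoints (4 total):
(0, 0)
(0, -13)
(4.95, -8.05)
(14.142, 1.142)

Answer: (0, 0)
(0, -13)
(4.95, -8.05)
(14.142, 1.142)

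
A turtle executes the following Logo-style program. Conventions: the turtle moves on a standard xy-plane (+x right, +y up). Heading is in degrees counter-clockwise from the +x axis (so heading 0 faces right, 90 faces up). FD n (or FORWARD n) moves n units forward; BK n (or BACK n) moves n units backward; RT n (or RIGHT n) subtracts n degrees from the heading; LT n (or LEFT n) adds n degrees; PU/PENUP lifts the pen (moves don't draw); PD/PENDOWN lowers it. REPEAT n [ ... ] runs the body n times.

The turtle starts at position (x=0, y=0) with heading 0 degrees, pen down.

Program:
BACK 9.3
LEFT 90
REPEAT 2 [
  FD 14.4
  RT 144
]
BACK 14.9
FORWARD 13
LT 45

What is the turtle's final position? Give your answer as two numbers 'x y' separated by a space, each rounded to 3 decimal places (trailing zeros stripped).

Executing turtle program step by step:
Start: pos=(0,0), heading=0, pen down
BK 9.3: (0,0) -> (-9.3,0) [heading=0, draw]
LT 90: heading 0 -> 90
REPEAT 2 [
  -- iteration 1/2 --
  FD 14.4: (-9.3,0) -> (-9.3,14.4) [heading=90, draw]
  RT 144: heading 90 -> 306
  -- iteration 2/2 --
  FD 14.4: (-9.3,14.4) -> (-0.836,2.75) [heading=306, draw]
  RT 144: heading 306 -> 162
]
BK 14.9: (-0.836,2.75) -> (13.335,-1.854) [heading=162, draw]
FD 13: (13.335,-1.854) -> (0.971,2.163) [heading=162, draw]
LT 45: heading 162 -> 207
Final: pos=(0.971,2.163), heading=207, 5 segment(s) drawn

Answer: 0.971 2.163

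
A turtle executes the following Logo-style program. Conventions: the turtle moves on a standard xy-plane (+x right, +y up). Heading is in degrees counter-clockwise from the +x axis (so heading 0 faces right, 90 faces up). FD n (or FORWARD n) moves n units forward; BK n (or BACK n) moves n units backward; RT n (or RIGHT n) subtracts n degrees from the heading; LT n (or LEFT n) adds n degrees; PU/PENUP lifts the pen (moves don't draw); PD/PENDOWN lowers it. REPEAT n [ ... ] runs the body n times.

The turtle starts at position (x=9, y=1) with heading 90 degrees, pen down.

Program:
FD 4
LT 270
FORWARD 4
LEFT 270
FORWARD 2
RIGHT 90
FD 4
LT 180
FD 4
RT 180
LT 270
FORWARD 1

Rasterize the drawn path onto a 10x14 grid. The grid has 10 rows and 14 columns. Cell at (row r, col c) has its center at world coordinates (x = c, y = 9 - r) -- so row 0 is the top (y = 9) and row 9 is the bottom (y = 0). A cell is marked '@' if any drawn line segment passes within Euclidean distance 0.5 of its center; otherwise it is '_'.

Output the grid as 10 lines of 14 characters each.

Answer: ______________
______________
______________
______________
_________@@@@@
_________@___@
_________@@@@@
_________@____
_________@____
______________

Derivation:
Segment 0: (9,1) -> (9,5)
Segment 1: (9,5) -> (13,5)
Segment 2: (13,5) -> (13,3)
Segment 3: (13,3) -> (9,3)
Segment 4: (9,3) -> (13,3)
Segment 5: (13,3) -> (13,4)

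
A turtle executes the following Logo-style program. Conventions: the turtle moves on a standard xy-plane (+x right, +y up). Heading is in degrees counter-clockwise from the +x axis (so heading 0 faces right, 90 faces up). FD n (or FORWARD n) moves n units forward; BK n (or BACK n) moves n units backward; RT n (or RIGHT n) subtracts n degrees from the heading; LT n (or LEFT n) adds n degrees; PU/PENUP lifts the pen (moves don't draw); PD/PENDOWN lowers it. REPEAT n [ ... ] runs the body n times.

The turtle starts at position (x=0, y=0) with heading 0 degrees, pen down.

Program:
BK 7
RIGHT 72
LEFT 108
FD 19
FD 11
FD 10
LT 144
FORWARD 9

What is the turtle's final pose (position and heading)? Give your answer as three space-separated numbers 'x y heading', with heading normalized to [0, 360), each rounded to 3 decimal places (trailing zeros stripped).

Answer: 16.361 23.511 180

Derivation:
Executing turtle program step by step:
Start: pos=(0,0), heading=0, pen down
BK 7: (0,0) -> (-7,0) [heading=0, draw]
RT 72: heading 0 -> 288
LT 108: heading 288 -> 36
FD 19: (-7,0) -> (8.371,11.168) [heading=36, draw]
FD 11: (8.371,11.168) -> (17.271,17.634) [heading=36, draw]
FD 10: (17.271,17.634) -> (25.361,23.511) [heading=36, draw]
LT 144: heading 36 -> 180
FD 9: (25.361,23.511) -> (16.361,23.511) [heading=180, draw]
Final: pos=(16.361,23.511), heading=180, 5 segment(s) drawn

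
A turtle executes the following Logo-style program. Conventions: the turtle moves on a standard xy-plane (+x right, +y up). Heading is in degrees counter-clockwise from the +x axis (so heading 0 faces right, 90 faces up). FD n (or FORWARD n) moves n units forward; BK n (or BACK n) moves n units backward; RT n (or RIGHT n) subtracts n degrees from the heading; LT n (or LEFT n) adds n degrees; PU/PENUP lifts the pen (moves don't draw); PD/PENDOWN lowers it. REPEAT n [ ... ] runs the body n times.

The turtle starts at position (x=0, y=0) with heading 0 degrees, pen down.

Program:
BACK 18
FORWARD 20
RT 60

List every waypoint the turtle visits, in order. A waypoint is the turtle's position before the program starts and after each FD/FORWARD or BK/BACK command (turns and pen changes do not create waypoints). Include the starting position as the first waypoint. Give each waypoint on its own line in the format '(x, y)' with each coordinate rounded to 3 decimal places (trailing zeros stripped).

Executing turtle program step by step:
Start: pos=(0,0), heading=0, pen down
BK 18: (0,0) -> (-18,0) [heading=0, draw]
FD 20: (-18,0) -> (2,0) [heading=0, draw]
RT 60: heading 0 -> 300
Final: pos=(2,0), heading=300, 2 segment(s) drawn
Waypoints (3 total):
(0, 0)
(-18, 0)
(2, 0)

Answer: (0, 0)
(-18, 0)
(2, 0)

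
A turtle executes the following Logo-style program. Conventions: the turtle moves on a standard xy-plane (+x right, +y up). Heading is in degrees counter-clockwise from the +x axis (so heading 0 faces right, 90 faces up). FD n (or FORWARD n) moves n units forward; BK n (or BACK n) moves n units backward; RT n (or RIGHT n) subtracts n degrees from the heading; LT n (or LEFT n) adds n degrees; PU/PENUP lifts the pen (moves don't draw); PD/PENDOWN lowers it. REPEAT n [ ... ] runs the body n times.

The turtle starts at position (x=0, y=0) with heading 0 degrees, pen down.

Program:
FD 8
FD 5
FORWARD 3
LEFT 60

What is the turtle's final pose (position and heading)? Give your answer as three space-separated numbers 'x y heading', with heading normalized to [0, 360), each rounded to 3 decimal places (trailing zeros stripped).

Executing turtle program step by step:
Start: pos=(0,0), heading=0, pen down
FD 8: (0,0) -> (8,0) [heading=0, draw]
FD 5: (8,0) -> (13,0) [heading=0, draw]
FD 3: (13,0) -> (16,0) [heading=0, draw]
LT 60: heading 0 -> 60
Final: pos=(16,0), heading=60, 3 segment(s) drawn

Answer: 16 0 60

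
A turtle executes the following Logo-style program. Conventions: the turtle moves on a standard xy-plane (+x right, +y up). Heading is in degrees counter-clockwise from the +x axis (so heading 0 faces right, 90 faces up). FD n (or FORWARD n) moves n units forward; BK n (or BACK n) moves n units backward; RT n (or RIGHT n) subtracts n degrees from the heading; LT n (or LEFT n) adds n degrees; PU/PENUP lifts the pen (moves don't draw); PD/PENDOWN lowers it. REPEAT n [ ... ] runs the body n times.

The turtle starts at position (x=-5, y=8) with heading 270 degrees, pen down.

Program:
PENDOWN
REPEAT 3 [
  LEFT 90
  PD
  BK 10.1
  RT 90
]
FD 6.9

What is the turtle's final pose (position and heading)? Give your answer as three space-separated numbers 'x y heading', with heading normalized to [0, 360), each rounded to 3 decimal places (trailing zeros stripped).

Executing turtle program step by step:
Start: pos=(-5,8), heading=270, pen down
PD: pen down
REPEAT 3 [
  -- iteration 1/3 --
  LT 90: heading 270 -> 0
  PD: pen down
  BK 10.1: (-5,8) -> (-15.1,8) [heading=0, draw]
  RT 90: heading 0 -> 270
  -- iteration 2/3 --
  LT 90: heading 270 -> 0
  PD: pen down
  BK 10.1: (-15.1,8) -> (-25.2,8) [heading=0, draw]
  RT 90: heading 0 -> 270
  -- iteration 3/3 --
  LT 90: heading 270 -> 0
  PD: pen down
  BK 10.1: (-25.2,8) -> (-35.3,8) [heading=0, draw]
  RT 90: heading 0 -> 270
]
FD 6.9: (-35.3,8) -> (-35.3,1.1) [heading=270, draw]
Final: pos=(-35.3,1.1), heading=270, 4 segment(s) drawn

Answer: -35.3 1.1 270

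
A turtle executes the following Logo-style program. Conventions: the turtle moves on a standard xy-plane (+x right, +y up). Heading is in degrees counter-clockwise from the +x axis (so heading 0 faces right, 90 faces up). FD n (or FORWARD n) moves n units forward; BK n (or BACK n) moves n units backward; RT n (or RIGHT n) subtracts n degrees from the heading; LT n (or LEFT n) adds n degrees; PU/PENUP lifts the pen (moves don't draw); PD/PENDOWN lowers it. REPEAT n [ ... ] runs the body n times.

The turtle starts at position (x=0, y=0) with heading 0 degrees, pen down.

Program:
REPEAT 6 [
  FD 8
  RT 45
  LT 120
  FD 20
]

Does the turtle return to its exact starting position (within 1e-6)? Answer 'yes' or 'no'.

Executing turtle program step by step:
Start: pos=(0,0), heading=0, pen down
REPEAT 6 [
  -- iteration 1/6 --
  FD 8: (0,0) -> (8,0) [heading=0, draw]
  RT 45: heading 0 -> 315
  LT 120: heading 315 -> 75
  FD 20: (8,0) -> (13.176,19.319) [heading=75, draw]
  -- iteration 2/6 --
  FD 8: (13.176,19.319) -> (15.247,27.046) [heading=75, draw]
  RT 45: heading 75 -> 30
  LT 120: heading 30 -> 150
  FD 20: (15.247,27.046) -> (-2.074,37.046) [heading=150, draw]
  -- iteration 3/6 --
  FD 8: (-2.074,37.046) -> (-9.002,41.046) [heading=150, draw]
  RT 45: heading 150 -> 105
  LT 120: heading 105 -> 225
  FD 20: (-9.002,41.046) -> (-23.144,26.904) [heading=225, draw]
  -- iteration 4/6 --
  FD 8: (-23.144,26.904) -> (-28.801,21.247) [heading=225, draw]
  RT 45: heading 225 -> 180
  LT 120: heading 180 -> 300
  FD 20: (-28.801,21.247) -> (-18.801,3.926) [heading=300, draw]
  -- iteration 5/6 --
  FD 8: (-18.801,3.926) -> (-14.801,-3.002) [heading=300, draw]
  RT 45: heading 300 -> 255
  LT 120: heading 255 -> 15
  FD 20: (-14.801,-3.002) -> (4.518,2.175) [heading=15, draw]
  -- iteration 6/6 --
  FD 8: (4.518,2.175) -> (12.245,4.245) [heading=15, draw]
  RT 45: heading 15 -> 330
  LT 120: heading 330 -> 90
  FD 20: (12.245,4.245) -> (12.245,24.245) [heading=90, draw]
]
Final: pos=(12.245,24.245), heading=90, 12 segment(s) drawn

Start position: (0, 0)
Final position: (12.245, 24.245)
Distance = 27.162; >= 1e-6 -> NOT closed

Answer: no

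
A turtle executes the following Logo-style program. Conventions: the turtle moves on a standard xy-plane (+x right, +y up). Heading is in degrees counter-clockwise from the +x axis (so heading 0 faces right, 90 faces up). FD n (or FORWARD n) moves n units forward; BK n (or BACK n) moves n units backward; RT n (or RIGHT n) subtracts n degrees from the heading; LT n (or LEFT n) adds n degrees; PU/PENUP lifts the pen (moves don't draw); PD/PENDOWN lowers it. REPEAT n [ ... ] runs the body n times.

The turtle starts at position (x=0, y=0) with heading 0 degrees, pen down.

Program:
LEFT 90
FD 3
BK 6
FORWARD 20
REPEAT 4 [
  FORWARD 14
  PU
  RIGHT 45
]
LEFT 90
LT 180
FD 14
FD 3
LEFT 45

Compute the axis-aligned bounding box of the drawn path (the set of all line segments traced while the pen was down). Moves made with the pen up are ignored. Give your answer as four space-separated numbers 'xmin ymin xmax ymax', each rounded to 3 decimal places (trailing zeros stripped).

Answer: 0 -3 0 31

Derivation:
Executing turtle program step by step:
Start: pos=(0,0), heading=0, pen down
LT 90: heading 0 -> 90
FD 3: (0,0) -> (0,3) [heading=90, draw]
BK 6: (0,3) -> (0,-3) [heading=90, draw]
FD 20: (0,-3) -> (0,17) [heading=90, draw]
REPEAT 4 [
  -- iteration 1/4 --
  FD 14: (0,17) -> (0,31) [heading=90, draw]
  PU: pen up
  RT 45: heading 90 -> 45
  -- iteration 2/4 --
  FD 14: (0,31) -> (9.899,40.899) [heading=45, move]
  PU: pen up
  RT 45: heading 45 -> 0
  -- iteration 3/4 --
  FD 14: (9.899,40.899) -> (23.899,40.899) [heading=0, move]
  PU: pen up
  RT 45: heading 0 -> 315
  -- iteration 4/4 --
  FD 14: (23.899,40.899) -> (33.799,31) [heading=315, move]
  PU: pen up
  RT 45: heading 315 -> 270
]
LT 90: heading 270 -> 0
LT 180: heading 0 -> 180
FD 14: (33.799,31) -> (19.799,31) [heading=180, move]
FD 3: (19.799,31) -> (16.799,31) [heading=180, move]
LT 45: heading 180 -> 225
Final: pos=(16.799,31), heading=225, 4 segment(s) drawn

Segment endpoints: x in {0, 0, 0, 0, 0}, y in {-3, 0, 3, 17, 31}
xmin=0, ymin=-3, xmax=0, ymax=31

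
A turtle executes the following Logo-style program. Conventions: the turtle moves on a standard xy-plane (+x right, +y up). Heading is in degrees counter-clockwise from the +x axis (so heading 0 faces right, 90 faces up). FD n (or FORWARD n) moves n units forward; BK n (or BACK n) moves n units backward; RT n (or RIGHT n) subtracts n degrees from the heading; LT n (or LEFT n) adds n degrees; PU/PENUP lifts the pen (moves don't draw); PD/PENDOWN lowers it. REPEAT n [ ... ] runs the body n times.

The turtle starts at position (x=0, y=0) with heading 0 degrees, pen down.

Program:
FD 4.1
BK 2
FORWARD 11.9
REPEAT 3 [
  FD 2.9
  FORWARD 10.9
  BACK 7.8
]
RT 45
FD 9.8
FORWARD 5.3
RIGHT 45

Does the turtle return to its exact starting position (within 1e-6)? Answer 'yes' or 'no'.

Executing turtle program step by step:
Start: pos=(0,0), heading=0, pen down
FD 4.1: (0,0) -> (4.1,0) [heading=0, draw]
BK 2: (4.1,0) -> (2.1,0) [heading=0, draw]
FD 11.9: (2.1,0) -> (14,0) [heading=0, draw]
REPEAT 3 [
  -- iteration 1/3 --
  FD 2.9: (14,0) -> (16.9,0) [heading=0, draw]
  FD 10.9: (16.9,0) -> (27.8,0) [heading=0, draw]
  BK 7.8: (27.8,0) -> (20,0) [heading=0, draw]
  -- iteration 2/3 --
  FD 2.9: (20,0) -> (22.9,0) [heading=0, draw]
  FD 10.9: (22.9,0) -> (33.8,0) [heading=0, draw]
  BK 7.8: (33.8,0) -> (26,0) [heading=0, draw]
  -- iteration 3/3 --
  FD 2.9: (26,0) -> (28.9,0) [heading=0, draw]
  FD 10.9: (28.9,0) -> (39.8,0) [heading=0, draw]
  BK 7.8: (39.8,0) -> (32,0) [heading=0, draw]
]
RT 45: heading 0 -> 315
FD 9.8: (32,0) -> (38.93,-6.93) [heading=315, draw]
FD 5.3: (38.93,-6.93) -> (42.677,-10.677) [heading=315, draw]
RT 45: heading 315 -> 270
Final: pos=(42.677,-10.677), heading=270, 14 segment(s) drawn

Start position: (0, 0)
Final position: (42.677, -10.677)
Distance = 43.993; >= 1e-6 -> NOT closed

Answer: no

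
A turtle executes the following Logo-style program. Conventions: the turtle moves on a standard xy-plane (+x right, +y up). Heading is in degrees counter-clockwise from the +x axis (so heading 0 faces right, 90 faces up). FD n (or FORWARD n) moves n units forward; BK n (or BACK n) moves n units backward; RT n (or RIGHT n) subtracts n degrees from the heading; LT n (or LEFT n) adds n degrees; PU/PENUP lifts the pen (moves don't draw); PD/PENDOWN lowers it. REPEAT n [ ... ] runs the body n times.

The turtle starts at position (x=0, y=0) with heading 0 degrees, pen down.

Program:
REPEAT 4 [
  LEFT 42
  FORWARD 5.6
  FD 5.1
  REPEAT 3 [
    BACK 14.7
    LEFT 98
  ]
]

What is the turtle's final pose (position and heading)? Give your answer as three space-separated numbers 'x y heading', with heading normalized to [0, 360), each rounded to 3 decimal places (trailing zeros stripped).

Answer: 47.209 -32.794 264

Derivation:
Executing turtle program step by step:
Start: pos=(0,0), heading=0, pen down
REPEAT 4 [
  -- iteration 1/4 --
  LT 42: heading 0 -> 42
  FD 5.6: (0,0) -> (4.162,3.747) [heading=42, draw]
  FD 5.1: (4.162,3.747) -> (7.952,7.16) [heading=42, draw]
  REPEAT 3 [
    -- iteration 1/3 --
    BK 14.7: (7.952,7.16) -> (-2.973,-2.677) [heading=42, draw]
    LT 98: heading 42 -> 140
    -- iteration 2/3 --
    BK 14.7: (-2.973,-2.677) -> (8.288,-12.126) [heading=140, draw]
    LT 98: heading 140 -> 238
    -- iteration 3/3 --
    BK 14.7: (8.288,-12.126) -> (16.078,0.341) [heading=238, draw]
    LT 98: heading 238 -> 336
  ]
  -- iteration 2/4 --
  LT 42: heading 336 -> 18
  FD 5.6: (16.078,0.341) -> (21.404,2.071) [heading=18, draw]
  FD 5.1: (21.404,2.071) -> (26.254,3.647) [heading=18, draw]
  REPEAT 3 [
    -- iteration 1/3 --
    BK 14.7: (26.254,3.647) -> (12.274,-0.895) [heading=18, draw]
    LT 98: heading 18 -> 116
    -- iteration 2/3 --
    BK 14.7: (12.274,-0.895) -> (18.718,-14.108) [heading=116, draw]
    LT 98: heading 116 -> 214
    -- iteration 3/3 --
    BK 14.7: (18.718,-14.108) -> (30.905,-5.887) [heading=214, draw]
    LT 98: heading 214 -> 312
  ]
  -- iteration 3/4 --
  LT 42: heading 312 -> 354
  FD 5.6: (30.905,-5.887) -> (36.474,-6.473) [heading=354, draw]
  FD 5.1: (36.474,-6.473) -> (41.546,-7.006) [heading=354, draw]
  REPEAT 3 [
    -- iteration 1/3 --
    BK 14.7: (41.546,-7.006) -> (26.927,-5.469) [heading=354, draw]
    LT 98: heading 354 -> 92
    -- iteration 2/3 --
    BK 14.7: (26.927,-5.469) -> (27.44,-20.16) [heading=92, draw]
    LT 98: heading 92 -> 190
    -- iteration 3/3 --
    BK 14.7: (27.44,-20.16) -> (41.916,-17.608) [heading=190, draw]
    LT 98: heading 190 -> 288
  ]
  -- iteration 4/4 --
  LT 42: heading 288 -> 330
  FD 5.6: (41.916,-17.608) -> (46.766,-20.408) [heading=330, draw]
  FD 5.1: (46.766,-20.408) -> (51.183,-22.958) [heading=330, draw]
  REPEAT 3 [
    -- iteration 1/3 --
    BK 14.7: (51.183,-22.958) -> (38.452,-15.608) [heading=330, draw]
    LT 98: heading 330 -> 68
    -- iteration 2/3 --
    BK 14.7: (38.452,-15.608) -> (32.946,-29.237) [heading=68, draw]
    LT 98: heading 68 -> 166
    -- iteration 3/3 --
    BK 14.7: (32.946,-29.237) -> (47.209,-32.794) [heading=166, draw]
    LT 98: heading 166 -> 264
  ]
]
Final: pos=(47.209,-32.794), heading=264, 20 segment(s) drawn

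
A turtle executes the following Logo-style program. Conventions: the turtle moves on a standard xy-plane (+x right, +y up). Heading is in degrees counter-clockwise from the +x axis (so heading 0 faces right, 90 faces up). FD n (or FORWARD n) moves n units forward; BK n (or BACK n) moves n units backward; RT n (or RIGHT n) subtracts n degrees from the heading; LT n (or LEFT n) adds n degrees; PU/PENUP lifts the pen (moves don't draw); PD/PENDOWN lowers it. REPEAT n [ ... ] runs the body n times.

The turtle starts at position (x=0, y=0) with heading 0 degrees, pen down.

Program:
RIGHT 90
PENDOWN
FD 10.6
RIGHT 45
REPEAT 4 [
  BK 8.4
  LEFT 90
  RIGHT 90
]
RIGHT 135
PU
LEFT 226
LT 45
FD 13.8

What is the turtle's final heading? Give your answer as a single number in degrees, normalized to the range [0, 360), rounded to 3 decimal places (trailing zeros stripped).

Executing turtle program step by step:
Start: pos=(0,0), heading=0, pen down
RT 90: heading 0 -> 270
PD: pen down
FD 10.6: (0,0) -> (0,-10.6) [heading=270, draw]
RT 45: heading 270 -> 225
REPEAT 4 [
  -- iteration 1/4 --
  BK 8.4: (0,-10.6) -> (5.94,-4.66) [heading=225, draw]
  LT 90: heading 225 -> 315
  RT 90: heading 315 -> 225
  -- iteration 2/4 --
  BK 8.4: (5.94,-4.66) -> (11.879,1.279) [heading=225, draw]
  LT 90: heading 225 -> 315
  RT 90: heading 315 -> 225
  -- iteration 3/4 --
  BK 8.4: (11.879,1.279) -> (17.819,7.219) [heading=225, draw]
  LT 90: heading 225 -> 315
  RT 90: heading 315 -> 225
  -- iteration 4/4 --
  BK 8.4: (17.819,7.219) -> (23.759,13.159) [heading=225, draw]
  LT 90: heading 225 -> 315
  RT 90: heading 315 -> 225
]
RT 135: heading 225 -> 90
PU: pen up
LT 226: heading 90 -> 316
LT 45: heading 316 -> 1
FD 13.8: (23.759,13.159) -> (37.557,13.4) [heading=1, move]
Final: pos=(37.557,13.4), heading=1, 5 segment(s) drawn

Answer: 1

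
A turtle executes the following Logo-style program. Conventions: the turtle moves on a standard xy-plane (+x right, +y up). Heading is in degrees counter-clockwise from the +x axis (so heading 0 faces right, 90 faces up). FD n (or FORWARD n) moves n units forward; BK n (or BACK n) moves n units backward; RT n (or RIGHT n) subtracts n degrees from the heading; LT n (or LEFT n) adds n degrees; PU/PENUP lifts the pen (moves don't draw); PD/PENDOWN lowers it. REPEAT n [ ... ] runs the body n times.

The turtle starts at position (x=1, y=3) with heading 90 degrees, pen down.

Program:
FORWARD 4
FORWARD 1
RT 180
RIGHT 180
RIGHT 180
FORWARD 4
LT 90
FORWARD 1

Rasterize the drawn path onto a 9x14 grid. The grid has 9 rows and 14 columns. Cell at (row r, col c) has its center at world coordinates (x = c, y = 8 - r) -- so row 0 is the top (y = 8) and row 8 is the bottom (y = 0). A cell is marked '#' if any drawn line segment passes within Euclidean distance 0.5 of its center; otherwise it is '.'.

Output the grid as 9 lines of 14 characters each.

Answer: .#............
.#............
.#............
.#............
.##...........
.#............
..............
..............
..............

Derivation:
Segment 0: (1,3) -> (1,7)
Segment 1: (1,7) -> (1,8)
Segment 2: (1,8) -> (1,4)
Segment 3: (1,4) -> (2,4)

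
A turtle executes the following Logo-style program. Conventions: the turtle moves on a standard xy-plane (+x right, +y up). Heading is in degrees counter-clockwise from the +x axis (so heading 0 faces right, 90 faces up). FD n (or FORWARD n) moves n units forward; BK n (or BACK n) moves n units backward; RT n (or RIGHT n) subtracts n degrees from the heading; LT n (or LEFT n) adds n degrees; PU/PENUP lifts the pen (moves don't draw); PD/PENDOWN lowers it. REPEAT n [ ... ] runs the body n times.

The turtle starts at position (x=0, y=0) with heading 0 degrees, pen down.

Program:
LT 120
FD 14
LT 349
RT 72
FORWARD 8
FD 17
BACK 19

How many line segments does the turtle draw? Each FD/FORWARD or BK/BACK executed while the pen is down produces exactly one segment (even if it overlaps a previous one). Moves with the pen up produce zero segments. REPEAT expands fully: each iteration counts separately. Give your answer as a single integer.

Answer: 4

Derivation:
Executing turtle program step by step:
Start: pos=(0,0), heading=0, pen down
LT 120: heading 0 -> 120
FD 14: (0,0) -> (-7,12.124) [heading=120, draw]
LT 349: heading 120 -> 109
RT 72: heading 109 -> 37
FD 8: (-7,12.124) -> (-0.611,16.939) [heading=37, draw]
FD 17: (-0.611,16.939) -> (12.966,27.17) [heading=37, draw]
BK 19: (12.966,27.17) -> (-2.208,15.735) [heading=37, draw]
Final: pos=(-2.208,15.735), heading=37, 4 segment(s) drawn
Segments drawn: 4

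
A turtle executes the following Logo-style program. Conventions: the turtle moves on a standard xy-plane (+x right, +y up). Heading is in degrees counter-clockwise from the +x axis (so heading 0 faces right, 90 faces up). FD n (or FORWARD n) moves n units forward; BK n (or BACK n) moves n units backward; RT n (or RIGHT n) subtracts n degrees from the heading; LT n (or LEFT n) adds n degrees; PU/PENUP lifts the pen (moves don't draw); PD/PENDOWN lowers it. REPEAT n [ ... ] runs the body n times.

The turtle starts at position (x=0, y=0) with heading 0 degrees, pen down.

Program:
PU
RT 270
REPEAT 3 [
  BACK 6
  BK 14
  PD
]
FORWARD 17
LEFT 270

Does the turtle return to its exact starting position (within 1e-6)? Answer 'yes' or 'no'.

Answer: no

Derivation:
Executing turtle program step by step:
Start: pos=(0,0), heading=0, pen down
PU: pen up
RT 270: heading 0 -> 90
REPEAT 3 [
  -- iteration 1/3 --
  BK 6: (0,0) -> (0,-6) [heading=90, move]
  BK 14: (0,-6) -> (0,-20) [heading=90, move]
  PD: pen down
  -- iteration 2/3 --
  BK 6: (0,-20) -> (0,-26) [heading=90, draw]
  BK 14: (0,-26) -> (0,-40) [heading=90, draw]
  PD: pen down
  -- iteration 3/3 --
  BK 6: (0,-40) -> (0,-46) [heading=90, draw]
  BK 14: (0,-46) -> (0,-60) [heading=90, draw]
  PD: pen down
]
FD 17: (0,-60) -> (0,-43) [heading=90, draw]
LT 270: heading 90 -> 0
Final: pos=(0,-43), heading=0, 5 segment(s) drawn

Start position: (0, 0)
Final position: (0, -43)
Distance = 43; >= 1e-6 -> NOT closed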